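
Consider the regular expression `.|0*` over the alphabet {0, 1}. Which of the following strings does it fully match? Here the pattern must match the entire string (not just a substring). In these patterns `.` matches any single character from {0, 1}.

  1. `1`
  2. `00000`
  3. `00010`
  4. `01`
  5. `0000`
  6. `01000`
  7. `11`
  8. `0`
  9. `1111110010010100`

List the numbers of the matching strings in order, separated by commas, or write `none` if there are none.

1 → match
2 → match
3 → no match
4 → no match
5 → match
6 → no match
7 → no match
8 → match
9 → no match

1, 2, 5, 8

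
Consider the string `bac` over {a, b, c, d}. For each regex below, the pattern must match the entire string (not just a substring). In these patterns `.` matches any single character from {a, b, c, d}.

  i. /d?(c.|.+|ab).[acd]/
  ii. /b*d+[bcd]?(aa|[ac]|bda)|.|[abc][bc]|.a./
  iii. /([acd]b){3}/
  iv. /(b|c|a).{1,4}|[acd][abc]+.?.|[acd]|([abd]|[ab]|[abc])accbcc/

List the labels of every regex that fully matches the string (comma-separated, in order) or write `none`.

i, ii, iv

i → match
ii → match
iii → no match — must end with `b`
iv → match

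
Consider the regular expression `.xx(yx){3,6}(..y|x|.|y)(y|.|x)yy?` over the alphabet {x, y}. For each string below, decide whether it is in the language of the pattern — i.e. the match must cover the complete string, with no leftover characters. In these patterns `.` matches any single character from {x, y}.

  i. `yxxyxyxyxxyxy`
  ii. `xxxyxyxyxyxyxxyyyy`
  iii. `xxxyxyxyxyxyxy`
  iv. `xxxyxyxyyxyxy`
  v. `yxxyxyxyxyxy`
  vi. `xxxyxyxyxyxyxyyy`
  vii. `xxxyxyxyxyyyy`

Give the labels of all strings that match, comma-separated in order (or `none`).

i → no match
ii → match
iii → match
iv → no match
v. `yxxyxyxyxyxy` → match
vi → match
vii → match

ii, iii, v, vi, vii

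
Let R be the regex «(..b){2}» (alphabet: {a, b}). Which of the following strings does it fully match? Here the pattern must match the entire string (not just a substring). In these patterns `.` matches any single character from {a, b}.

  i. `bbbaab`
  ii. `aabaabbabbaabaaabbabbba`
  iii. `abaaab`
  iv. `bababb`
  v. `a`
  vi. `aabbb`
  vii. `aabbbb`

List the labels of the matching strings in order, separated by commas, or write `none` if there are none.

i → match
ii → no match — must end with `b`
iii → no match
iv → match
v → no match — must end with `b`
vi → no match
vii → match

i, iv, vii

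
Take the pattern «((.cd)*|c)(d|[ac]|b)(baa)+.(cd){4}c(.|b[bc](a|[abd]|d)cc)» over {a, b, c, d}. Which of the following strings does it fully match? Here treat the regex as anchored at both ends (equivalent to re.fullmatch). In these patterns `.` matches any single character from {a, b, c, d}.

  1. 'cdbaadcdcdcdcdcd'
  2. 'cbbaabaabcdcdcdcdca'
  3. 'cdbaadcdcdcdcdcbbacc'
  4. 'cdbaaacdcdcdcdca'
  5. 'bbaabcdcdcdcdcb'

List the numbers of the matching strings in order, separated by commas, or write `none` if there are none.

1 → match
2 → match
3 → match
4 → match
5 → match

1, 2, 3, 4, 5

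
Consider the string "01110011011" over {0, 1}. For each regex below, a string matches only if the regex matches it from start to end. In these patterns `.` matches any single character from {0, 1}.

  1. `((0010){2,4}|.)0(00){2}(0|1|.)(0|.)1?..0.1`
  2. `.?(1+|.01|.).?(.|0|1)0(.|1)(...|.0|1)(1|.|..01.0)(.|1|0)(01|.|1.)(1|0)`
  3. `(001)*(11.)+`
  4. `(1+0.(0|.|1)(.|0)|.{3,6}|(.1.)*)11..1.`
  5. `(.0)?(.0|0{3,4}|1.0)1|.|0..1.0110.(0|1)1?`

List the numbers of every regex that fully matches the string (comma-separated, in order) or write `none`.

1 → no match
2 → match
3 → no match
4 → no match
5 → match

2, 5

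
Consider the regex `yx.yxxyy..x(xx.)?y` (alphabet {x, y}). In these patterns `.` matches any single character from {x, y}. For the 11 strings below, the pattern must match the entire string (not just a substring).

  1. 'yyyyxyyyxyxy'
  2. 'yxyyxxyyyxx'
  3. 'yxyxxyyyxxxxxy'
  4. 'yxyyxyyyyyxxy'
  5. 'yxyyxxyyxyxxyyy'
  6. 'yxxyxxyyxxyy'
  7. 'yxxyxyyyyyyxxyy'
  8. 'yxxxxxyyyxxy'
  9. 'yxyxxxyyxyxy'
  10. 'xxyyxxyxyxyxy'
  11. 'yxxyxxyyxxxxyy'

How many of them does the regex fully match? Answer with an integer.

1 → no match — must start with 'yx'
2 → no match — must end with 'y'
3 → no match
4 → no match
5 → no match
6 → no match
7 → no match
8 → no match
9 → no match
10 → no match — must start with 'yx'
11 → no match
Total matched: 0

0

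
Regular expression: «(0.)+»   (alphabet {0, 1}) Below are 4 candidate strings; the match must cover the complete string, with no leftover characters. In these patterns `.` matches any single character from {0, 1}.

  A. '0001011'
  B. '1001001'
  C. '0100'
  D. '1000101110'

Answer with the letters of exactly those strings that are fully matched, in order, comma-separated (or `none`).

A → no match
B → no match — must start with '0'
C → match
D → no match — must start with '0'

C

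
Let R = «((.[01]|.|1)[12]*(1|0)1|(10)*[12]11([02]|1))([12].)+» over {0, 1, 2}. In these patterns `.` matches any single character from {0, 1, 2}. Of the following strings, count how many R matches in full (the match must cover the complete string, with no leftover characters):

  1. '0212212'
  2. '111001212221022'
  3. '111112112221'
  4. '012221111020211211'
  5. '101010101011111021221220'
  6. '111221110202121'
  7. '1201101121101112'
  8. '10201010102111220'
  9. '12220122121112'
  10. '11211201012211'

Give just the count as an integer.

1 → no match
2 → no match
3 → match
4 → match
5 → match
6 → match
7 → match
8 → no match
9 → match
10 → no match
Total matched: 6

6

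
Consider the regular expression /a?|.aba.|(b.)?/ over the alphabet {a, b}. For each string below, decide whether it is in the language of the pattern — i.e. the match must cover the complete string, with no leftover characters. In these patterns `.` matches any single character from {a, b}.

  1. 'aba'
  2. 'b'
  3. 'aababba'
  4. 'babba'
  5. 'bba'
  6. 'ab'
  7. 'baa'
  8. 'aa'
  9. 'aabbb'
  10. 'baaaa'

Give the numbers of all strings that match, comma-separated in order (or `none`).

none

1 → no match
2 → no match
3 → no match
4 → no match
5 → no match
6 → no match
7 → no match
8 → no match
9 → no match
10 → no match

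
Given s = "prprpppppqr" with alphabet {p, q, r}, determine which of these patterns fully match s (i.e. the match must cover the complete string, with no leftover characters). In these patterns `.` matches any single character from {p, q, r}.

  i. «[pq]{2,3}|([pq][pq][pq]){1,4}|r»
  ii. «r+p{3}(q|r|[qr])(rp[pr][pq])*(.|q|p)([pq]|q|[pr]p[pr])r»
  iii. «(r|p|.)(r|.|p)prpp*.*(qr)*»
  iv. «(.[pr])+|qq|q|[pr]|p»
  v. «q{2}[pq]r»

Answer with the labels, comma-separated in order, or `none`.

i → no match
ii → no match — must start with "r"
iii → match
iv → no match
v → no match — must start with "q"

iii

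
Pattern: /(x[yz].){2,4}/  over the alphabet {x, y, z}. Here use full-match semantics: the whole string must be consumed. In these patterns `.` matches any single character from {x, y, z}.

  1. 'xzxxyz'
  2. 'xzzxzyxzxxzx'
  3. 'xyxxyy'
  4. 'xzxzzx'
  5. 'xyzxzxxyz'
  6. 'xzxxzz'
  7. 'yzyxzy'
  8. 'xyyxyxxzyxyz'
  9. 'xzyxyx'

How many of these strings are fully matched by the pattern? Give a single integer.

7

1. 'xzxxyz' → match
2. 'xzzxzyxzxxzx' → match
3. 'xyxxyy' → match
4. 'xzxzzx' → no match
5. 'xyzxzxxyz' → match
6. 'xzxxzz' → match
7. 'yzyxzy' → no match — must start with 'x'
8. 'xyyxyxxzyxyz' → match
9. 'xzyxyx' → match
Total matched: 7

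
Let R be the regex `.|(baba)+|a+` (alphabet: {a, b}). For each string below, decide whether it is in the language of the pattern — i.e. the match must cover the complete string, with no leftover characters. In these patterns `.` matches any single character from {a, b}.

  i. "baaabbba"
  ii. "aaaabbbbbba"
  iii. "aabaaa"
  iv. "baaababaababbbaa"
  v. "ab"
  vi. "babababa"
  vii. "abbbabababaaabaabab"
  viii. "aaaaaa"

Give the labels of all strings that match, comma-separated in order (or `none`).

vi, viii

i → no match
ii → no match
iii → no match
iv → no match
v → no match
vi → match
vii → no match
viii → match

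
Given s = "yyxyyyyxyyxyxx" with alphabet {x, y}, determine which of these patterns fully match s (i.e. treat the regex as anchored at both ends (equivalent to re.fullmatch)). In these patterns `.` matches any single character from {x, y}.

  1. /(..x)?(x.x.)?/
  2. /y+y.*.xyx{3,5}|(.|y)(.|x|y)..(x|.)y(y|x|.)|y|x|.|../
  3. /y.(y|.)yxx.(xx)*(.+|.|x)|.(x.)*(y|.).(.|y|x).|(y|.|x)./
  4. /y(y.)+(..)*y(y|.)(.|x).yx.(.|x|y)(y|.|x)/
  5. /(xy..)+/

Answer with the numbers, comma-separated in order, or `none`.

1 → no match
2 → no match
3 → no match
4 → match
5 → no match — must start with "xy"

4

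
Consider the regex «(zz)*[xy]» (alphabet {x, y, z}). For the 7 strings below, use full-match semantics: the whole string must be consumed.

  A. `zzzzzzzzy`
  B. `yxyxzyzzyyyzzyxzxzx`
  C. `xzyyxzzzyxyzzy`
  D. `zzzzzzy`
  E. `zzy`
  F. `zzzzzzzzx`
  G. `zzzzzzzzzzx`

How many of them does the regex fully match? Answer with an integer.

5

A. `zzzzzzzzy` → match
B → no match
C → no match
D. `zzzzzzy` → match
E. `zzy` → match
F. `zzzzzzzzx` → match
G. `zzzzzzzzzzx` → match
Total matched: 5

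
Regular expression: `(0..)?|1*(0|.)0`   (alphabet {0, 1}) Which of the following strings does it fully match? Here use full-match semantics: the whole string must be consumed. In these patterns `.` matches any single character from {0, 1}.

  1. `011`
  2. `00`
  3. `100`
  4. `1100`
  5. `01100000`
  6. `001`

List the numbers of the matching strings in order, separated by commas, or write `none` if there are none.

1 → match
2 → match
3 → match
4 → match
5 → no match
6 → match

1, 2, 3, 4, 6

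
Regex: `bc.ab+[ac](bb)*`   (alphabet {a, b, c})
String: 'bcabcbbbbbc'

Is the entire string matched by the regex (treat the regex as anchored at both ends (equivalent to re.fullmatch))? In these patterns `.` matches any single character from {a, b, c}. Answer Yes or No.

No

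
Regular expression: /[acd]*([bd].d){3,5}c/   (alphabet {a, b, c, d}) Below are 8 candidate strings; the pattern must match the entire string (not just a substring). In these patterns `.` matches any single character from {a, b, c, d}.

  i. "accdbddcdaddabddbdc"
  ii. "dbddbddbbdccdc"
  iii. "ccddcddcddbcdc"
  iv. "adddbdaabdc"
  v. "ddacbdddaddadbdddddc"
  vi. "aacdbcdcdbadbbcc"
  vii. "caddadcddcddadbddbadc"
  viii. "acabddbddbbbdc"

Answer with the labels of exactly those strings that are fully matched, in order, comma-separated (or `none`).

v, vii

i → no match
ii → no match
iii → no match
iv → no match
v → match
vi → no match — must end with "dc"
vii → match
viii → no match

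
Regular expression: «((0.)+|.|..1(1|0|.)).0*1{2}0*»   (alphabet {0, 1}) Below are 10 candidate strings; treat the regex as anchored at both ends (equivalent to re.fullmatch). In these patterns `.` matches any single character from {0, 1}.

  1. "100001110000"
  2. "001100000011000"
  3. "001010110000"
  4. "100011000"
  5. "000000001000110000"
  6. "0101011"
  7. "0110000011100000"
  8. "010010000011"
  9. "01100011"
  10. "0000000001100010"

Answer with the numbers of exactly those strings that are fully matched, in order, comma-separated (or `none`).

2, 3, 4, 5, 6, 8, 9

1. "100001110000" → no match
2 → match
3. "001010110000" → match
4. "100011000" → match
5 → match
6. "0101011" → match
7 → no match
8. "010010000011" → match
9. "01100011" → match
10 → no match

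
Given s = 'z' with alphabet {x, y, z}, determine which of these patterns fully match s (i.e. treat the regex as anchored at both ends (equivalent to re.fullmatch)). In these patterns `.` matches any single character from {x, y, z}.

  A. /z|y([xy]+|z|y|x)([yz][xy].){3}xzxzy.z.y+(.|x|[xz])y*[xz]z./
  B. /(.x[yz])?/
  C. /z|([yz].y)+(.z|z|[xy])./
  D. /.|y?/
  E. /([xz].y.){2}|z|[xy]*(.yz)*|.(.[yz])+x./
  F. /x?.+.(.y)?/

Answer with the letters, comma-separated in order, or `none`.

A, C, D, E

A → match
B → no match
C → match
D → match
E → match
F → no match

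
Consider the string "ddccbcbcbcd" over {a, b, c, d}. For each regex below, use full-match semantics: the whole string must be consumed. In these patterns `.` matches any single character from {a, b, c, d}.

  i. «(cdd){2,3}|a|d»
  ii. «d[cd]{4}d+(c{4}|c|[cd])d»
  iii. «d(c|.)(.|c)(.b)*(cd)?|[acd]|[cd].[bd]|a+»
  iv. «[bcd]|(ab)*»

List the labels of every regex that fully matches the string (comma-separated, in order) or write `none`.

i → no match
ii → no match
iii → match
iv → no match

iii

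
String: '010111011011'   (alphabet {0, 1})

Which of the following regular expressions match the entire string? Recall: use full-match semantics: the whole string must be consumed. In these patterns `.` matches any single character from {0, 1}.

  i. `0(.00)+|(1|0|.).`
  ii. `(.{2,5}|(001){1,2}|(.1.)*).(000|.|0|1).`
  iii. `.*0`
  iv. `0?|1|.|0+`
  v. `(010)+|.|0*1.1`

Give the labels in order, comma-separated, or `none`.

i → no match
ii → match
iii → no match — must end with '0'
iv → no match
v → no match

ii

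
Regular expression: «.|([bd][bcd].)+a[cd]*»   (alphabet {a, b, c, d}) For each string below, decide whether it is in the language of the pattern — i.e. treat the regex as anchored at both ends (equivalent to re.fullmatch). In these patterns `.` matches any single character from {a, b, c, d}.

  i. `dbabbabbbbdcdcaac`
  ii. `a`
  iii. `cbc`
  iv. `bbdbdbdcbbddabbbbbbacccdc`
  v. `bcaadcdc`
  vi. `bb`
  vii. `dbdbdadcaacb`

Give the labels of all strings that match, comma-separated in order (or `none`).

i, ii, v

i → match
ii → match
iii → no match
iv → no match
v → match
vi → no match
vii → no match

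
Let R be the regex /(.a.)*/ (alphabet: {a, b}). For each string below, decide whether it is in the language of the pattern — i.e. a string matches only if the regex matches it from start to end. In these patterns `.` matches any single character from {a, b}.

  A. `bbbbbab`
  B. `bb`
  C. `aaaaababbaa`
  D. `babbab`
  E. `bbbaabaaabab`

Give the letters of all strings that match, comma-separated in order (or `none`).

A → no match
B → no match
C → no match
D → match
E → no match

D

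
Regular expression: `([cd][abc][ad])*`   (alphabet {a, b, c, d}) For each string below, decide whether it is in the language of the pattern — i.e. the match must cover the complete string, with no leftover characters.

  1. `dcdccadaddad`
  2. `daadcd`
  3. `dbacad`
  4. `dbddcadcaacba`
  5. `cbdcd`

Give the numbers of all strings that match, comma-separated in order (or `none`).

1, 2, 3

1 → match
2 → match
3 → match
4 → no match
5 → no match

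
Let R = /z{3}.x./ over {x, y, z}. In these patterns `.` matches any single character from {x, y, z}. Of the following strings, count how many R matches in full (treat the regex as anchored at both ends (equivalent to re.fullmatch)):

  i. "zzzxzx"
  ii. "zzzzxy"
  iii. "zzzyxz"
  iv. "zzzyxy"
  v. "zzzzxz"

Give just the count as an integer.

4

i → no match
ii → match
iii → match
iv → match
v → match
Total matched: 4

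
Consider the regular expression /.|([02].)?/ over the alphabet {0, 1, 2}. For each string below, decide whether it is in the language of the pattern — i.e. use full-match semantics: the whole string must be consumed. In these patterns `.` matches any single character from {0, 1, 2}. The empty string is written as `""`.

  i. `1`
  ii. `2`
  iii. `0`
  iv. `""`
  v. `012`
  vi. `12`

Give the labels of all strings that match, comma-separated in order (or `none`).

i, ii, iii, iv

i. `1` → match
ii. `2` → match
iii. `0` → match
iv. `""` → match
v. `012` → no match
vi. `12` → no match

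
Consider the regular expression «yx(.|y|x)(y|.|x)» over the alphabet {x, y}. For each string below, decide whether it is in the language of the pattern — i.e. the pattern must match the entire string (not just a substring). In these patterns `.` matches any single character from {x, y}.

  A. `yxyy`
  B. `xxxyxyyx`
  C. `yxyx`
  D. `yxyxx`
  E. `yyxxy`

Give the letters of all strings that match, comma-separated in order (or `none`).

A → match
B → no match — must start with `yx`
C → match
D → no match
E → no match — must start with `yx`

A, C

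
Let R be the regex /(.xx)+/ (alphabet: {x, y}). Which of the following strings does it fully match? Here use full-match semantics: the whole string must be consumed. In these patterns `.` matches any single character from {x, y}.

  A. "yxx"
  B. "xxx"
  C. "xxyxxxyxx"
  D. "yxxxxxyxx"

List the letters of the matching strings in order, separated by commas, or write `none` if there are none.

A → match
B → match
C → no match
D → match

A, B, D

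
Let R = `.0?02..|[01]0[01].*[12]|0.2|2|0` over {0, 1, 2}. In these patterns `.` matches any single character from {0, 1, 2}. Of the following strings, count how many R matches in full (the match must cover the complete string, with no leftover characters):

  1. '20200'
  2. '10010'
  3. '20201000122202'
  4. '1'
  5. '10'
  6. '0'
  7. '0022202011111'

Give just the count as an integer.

2

1. '20200' → match
2. '10010' → no match
3 → no match
4. '1' → no match
5. '10' → no match
6. '0' → match
7 → no match
Total matched: 2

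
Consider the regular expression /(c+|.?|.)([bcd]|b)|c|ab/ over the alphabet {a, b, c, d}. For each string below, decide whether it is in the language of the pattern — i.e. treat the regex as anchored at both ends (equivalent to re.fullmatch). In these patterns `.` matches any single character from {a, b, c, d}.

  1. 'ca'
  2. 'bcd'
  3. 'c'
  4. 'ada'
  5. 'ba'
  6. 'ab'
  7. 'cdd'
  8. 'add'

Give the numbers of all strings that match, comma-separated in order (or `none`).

3, 6

1 → no match
2 → no match
3 → match
4 → no match
5 → no match
6 → match
7 → no match
8 → no match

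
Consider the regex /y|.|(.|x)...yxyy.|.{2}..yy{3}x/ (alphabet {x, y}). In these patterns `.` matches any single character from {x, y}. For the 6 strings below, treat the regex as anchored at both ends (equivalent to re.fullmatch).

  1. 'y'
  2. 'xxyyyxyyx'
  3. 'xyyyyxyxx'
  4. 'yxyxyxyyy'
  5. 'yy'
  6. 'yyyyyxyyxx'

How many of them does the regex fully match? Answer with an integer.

1 → match
2 → match
3 → no match
4 → match
5 → no match
6 → no match
Total matched: 3

3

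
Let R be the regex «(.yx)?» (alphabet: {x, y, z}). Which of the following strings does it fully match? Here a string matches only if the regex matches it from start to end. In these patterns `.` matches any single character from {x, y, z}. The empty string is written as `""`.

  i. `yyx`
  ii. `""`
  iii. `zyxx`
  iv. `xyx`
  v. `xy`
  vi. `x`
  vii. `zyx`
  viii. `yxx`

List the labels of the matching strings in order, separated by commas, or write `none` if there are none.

i, ii, iv, vii

i. `yyx` → match
ii. `""` → match
iii. `zyxx` → no match
iv. `xyx` → match
v. `xy` → no match
vi. `x` → no match
vii. `zyx` → match
viii. `yxx` → no match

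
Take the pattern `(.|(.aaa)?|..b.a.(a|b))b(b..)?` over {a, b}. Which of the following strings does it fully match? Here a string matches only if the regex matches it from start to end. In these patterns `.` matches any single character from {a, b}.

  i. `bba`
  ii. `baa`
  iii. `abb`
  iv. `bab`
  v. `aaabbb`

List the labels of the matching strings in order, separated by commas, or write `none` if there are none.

i. `bba` → no match
ii. `baa` → no match
iii. `abb` → no match
iv. `bab` → no match
v. `aaabbb` → no match

none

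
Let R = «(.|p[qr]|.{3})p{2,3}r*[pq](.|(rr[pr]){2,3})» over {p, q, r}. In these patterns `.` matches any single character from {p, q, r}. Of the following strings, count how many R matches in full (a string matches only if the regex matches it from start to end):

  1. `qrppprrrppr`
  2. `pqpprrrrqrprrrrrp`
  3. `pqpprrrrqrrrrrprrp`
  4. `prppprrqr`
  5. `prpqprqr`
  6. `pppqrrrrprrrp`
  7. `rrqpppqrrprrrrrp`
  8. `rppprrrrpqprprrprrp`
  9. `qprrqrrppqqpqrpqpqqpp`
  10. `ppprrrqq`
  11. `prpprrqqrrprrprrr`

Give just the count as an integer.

1 → no match
2 → no match
3 → match
4 → match
5 → no match
6 → no match
7 → match
8 → no match
9 → no match
10 → match
11 → no match
Total matched: 4

4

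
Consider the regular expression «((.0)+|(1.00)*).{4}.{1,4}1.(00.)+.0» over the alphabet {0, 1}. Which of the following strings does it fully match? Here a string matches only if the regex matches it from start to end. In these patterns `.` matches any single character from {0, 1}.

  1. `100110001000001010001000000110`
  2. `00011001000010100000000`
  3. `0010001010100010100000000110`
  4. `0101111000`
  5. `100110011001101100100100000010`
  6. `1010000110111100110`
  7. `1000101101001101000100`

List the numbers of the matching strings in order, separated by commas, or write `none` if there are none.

1 → no match
2 → no match
3 → no match
4. `0101111000` → no match
5 → no match
6 → match
7 → no match

6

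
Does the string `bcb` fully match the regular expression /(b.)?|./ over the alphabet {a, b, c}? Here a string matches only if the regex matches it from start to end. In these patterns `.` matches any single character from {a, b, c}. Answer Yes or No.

No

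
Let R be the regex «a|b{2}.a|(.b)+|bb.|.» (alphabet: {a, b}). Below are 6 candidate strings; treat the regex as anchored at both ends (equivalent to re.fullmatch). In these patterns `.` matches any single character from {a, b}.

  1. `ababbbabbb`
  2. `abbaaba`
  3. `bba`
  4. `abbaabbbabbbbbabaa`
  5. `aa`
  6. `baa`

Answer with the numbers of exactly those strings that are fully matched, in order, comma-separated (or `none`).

1, 3

1 → match
2 → no match
3 → match
4 → no match
5 → no match
6 → no match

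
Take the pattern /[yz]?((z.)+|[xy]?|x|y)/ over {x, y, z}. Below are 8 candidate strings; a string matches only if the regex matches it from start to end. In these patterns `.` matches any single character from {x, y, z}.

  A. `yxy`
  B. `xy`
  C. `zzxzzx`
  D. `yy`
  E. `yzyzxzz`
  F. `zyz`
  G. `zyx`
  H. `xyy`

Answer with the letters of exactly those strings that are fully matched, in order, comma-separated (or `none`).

D, E

A → no match
B → no match
C → no match
D → match
E → match
F → no match
G → no match
H → no match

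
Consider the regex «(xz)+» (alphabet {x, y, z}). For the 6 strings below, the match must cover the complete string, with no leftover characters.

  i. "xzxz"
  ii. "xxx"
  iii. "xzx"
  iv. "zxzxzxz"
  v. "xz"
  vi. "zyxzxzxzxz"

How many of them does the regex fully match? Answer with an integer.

i → match
ii → no match — must start with "xz"
iii → no match — must end with "xz"
iv → no match — must start with "xz"
v → match
vi → no match — must start with "xz"
Total matched: 2

2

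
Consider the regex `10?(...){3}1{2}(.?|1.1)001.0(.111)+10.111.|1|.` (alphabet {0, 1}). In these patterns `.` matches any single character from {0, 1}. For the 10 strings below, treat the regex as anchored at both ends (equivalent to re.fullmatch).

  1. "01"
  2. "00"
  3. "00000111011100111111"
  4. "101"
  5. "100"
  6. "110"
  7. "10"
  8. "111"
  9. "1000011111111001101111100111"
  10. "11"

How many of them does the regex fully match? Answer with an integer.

1 → no match
2 → no match
3 → no match
4 → no match
5 → no match
6 → no match
7 → no match
8 → no match
9 → no match
10 → no match
Total matched: 0

0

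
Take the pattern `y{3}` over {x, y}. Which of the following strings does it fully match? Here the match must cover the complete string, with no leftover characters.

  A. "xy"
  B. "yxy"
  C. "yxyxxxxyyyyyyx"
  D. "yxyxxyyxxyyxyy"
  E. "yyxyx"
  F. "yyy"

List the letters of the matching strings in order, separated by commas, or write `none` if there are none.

F

A. "xy" → no match — must start with "y"
B. "yxy" → no match
C → no match — must end with "y"
D → no match
E. "yyxyx" → no match — must end with "y"
F. "yyy" → match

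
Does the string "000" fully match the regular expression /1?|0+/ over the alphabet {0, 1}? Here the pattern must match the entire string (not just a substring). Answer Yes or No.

Yes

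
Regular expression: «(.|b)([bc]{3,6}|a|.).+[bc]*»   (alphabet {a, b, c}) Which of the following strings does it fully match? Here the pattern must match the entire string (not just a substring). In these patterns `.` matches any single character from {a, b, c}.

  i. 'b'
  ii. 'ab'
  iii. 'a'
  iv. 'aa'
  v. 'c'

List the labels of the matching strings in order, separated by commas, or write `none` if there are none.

i → no match
ii → no match
iii → no match
iv → no match
v → no match

none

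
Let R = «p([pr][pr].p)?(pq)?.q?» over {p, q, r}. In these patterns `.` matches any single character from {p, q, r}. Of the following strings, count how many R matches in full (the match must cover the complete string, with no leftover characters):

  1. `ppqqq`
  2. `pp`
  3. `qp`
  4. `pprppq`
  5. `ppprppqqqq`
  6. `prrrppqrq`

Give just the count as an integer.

1. `ppqqq` → match
2. `pp` → match
3. `qp` → no match — must start with `p`
4. `pprppq` → match
5. `ppprppqqqq` → no match
6. `prrrppqrq` → match
Total matched: 4

4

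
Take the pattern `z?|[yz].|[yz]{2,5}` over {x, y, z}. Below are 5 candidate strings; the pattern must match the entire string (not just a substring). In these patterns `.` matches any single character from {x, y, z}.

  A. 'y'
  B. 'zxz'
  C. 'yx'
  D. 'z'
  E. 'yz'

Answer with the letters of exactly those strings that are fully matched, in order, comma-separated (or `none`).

C, D, E

A → no match
B → no match
C → match
D → match
E → match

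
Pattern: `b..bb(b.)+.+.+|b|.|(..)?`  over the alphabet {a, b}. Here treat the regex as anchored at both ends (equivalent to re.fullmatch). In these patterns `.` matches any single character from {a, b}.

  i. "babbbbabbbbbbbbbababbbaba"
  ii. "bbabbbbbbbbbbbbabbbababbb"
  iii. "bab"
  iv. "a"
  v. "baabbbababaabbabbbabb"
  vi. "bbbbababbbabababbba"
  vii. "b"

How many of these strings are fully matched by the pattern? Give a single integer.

i → match
ii → match
iii → no match
iv → match
v → match
vi → no match
vii → match
Total matched: 5

5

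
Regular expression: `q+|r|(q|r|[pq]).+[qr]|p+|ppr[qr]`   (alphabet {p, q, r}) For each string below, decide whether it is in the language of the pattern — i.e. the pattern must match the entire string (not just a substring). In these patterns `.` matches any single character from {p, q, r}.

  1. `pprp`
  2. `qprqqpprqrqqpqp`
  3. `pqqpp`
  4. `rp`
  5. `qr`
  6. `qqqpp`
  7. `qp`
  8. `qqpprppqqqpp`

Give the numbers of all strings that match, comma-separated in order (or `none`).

1. `pprp` → no match
2 → no match
3. `pqqpp` → no match
4. `rp` → no match
5. `qr` → no match
6. `qqqpp` → no match
7. `qp` → no match
8. `qqpprppqqqpp` → no match

none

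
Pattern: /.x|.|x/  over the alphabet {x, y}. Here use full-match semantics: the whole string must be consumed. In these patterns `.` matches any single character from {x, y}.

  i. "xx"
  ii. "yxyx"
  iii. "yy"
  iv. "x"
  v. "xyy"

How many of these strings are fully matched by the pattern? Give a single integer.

i. "xx" → match
ii. "yxyx" → no match
iii. "yy" → no match
iv. "x" → match
v. "xyy" → no match
Total matched: 2

2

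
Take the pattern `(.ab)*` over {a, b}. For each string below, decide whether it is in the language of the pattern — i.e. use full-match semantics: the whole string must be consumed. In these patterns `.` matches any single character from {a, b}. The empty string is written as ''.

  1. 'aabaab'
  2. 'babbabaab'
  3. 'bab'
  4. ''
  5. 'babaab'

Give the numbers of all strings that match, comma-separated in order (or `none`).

1, 2, 3, 4, 5

1 → match
2 → match
3 → match
4 → match
5 → match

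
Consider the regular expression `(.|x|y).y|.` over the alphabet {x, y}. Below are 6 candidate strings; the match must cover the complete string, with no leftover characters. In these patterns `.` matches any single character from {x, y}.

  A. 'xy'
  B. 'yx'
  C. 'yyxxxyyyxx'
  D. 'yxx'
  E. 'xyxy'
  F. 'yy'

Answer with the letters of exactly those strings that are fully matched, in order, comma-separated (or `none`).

A. 'xy' → no match
B. 'yx' → no match
C. 'yyxxxyyyxx' → no match
D. 'yxx' → no match
E. 'xyxy' → no match
F. 'yy' → no match

none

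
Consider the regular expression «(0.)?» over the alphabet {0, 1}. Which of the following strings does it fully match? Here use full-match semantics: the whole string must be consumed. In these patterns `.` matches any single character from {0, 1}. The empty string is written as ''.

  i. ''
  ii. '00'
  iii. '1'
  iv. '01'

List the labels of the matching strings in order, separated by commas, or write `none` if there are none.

i, ii, iv

i. '' → match
ii. '00' → match
iii. '1' → no match
iv. '01' → match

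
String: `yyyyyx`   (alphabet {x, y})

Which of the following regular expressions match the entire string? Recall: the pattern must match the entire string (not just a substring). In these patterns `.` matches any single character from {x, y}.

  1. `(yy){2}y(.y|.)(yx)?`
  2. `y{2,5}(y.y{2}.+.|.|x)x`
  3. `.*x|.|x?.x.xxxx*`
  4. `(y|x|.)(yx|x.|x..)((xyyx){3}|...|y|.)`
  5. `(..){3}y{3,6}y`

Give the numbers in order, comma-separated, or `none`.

1 → match
2 → match
3 → match
4 → no match
5 → no match — must end with `yy`

1, 2, 3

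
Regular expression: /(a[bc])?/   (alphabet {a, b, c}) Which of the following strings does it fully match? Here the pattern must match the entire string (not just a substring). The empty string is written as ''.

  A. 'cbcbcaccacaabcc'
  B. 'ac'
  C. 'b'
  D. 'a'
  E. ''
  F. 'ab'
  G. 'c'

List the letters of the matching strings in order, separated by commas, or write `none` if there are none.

B, E, F

A → no match
B → match
C → no match
D → no match
E → match
F → match
G → no match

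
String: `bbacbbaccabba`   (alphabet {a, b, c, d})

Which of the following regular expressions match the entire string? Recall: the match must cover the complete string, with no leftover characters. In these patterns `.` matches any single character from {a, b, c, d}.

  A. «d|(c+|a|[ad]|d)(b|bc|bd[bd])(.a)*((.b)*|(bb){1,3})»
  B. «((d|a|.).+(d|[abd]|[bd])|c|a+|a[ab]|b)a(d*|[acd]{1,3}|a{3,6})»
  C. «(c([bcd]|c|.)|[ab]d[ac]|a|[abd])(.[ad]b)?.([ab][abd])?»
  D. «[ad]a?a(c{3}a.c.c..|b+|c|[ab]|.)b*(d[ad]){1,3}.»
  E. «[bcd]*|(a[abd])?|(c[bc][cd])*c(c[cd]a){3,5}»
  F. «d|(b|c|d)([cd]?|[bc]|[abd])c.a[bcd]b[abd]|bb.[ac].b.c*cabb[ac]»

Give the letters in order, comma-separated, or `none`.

A → no match
B → match
C → no match
D → no match
E → no match
F → match

B, F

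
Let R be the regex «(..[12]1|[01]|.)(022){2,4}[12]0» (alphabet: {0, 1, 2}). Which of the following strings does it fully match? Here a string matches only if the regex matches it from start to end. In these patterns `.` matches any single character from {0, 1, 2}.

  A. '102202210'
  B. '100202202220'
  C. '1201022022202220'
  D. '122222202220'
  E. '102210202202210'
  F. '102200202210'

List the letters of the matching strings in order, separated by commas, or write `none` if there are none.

A

A → match
B → no match
C → no match
D → no match
E → no match
F → no match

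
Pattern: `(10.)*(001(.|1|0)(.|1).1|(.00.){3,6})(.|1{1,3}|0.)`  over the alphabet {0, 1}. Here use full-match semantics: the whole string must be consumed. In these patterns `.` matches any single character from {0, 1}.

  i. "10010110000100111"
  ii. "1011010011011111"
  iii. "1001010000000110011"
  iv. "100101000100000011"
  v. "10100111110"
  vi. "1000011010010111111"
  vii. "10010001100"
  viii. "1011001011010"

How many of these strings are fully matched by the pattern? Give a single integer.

4

i → match
ii → match
iii → match
iv → no match
v → match
vi → no match
vii → no match
viii → no match
Total matched: 4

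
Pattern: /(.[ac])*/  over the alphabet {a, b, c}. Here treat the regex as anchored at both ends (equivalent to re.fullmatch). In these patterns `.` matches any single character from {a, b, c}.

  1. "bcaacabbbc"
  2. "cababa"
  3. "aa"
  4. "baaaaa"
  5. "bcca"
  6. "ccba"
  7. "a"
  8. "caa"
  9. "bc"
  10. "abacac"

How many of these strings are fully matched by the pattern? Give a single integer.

1 → no match
2 → match
3 → match
4 → match
5 → match
6 → match
7 → no match
8 → no match
9 → match
10 → no match
Total matched: 6

6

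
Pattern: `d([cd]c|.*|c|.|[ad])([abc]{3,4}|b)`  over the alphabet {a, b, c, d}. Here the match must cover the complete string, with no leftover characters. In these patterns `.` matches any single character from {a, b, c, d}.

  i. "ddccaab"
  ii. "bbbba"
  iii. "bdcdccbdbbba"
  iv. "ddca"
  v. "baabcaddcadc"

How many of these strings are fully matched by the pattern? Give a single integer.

1

i → match
ii → no match — must start with "d"
iii → no match — must start with "d"
iv → no match
v → no match — must start with "d"
Total matched: 1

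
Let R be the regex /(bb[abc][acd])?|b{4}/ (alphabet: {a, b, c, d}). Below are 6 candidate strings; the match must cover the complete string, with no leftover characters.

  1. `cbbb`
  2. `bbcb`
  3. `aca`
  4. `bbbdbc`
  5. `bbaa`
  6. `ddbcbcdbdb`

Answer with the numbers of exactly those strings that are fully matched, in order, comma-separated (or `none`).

1 → no match
2 → no match
3 → no match
4 → no match
5 → match
6 → no match

5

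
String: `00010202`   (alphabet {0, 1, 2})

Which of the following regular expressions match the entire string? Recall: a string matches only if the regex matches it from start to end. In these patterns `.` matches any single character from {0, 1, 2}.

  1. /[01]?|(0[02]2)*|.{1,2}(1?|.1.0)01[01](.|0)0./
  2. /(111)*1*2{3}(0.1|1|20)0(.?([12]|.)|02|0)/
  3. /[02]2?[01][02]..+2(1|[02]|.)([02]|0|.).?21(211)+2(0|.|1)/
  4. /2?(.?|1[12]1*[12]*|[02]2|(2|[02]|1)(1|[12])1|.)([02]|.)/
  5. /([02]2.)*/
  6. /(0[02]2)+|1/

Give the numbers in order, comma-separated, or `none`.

1

1 → match
2 → no match
3 → no match
4 → no match
5 → no match
6 → no match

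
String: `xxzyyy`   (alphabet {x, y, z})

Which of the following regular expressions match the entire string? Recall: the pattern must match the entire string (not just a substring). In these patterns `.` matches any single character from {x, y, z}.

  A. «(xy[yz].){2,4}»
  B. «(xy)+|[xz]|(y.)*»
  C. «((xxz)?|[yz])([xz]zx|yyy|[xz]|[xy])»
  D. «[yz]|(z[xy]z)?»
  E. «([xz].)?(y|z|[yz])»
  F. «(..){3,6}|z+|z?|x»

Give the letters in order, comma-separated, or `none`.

C, F

A → no match — must start with `xy`
B → no match
C → match
D → no match
E → no match
F → match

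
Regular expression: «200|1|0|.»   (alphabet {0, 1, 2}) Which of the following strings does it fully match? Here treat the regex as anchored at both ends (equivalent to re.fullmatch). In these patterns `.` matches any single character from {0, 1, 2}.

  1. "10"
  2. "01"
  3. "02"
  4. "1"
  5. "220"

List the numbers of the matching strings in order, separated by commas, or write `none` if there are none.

1 → no match
2 → no match
3 → no match
4 → match
5 → no match

4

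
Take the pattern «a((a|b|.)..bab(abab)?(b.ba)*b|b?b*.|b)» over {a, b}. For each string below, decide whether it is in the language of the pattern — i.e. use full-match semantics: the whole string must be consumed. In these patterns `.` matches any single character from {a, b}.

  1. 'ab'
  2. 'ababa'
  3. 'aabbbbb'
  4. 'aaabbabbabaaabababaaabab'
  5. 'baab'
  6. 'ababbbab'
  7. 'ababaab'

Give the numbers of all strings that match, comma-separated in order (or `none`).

1 → match
2 → no match
3 → no match
4 → no match
5 → no match — must start with 'a'
6 → no match
7 → no match

1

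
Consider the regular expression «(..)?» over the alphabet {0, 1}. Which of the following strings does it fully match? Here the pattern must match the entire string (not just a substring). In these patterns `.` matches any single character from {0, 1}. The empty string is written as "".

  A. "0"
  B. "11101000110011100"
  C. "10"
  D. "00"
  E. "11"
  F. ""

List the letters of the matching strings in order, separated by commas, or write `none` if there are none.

A. "0" → no match
B → no match
C. "10" → match
D. "00" → match
E. "11" → match
F. "" → match

C, D, E, F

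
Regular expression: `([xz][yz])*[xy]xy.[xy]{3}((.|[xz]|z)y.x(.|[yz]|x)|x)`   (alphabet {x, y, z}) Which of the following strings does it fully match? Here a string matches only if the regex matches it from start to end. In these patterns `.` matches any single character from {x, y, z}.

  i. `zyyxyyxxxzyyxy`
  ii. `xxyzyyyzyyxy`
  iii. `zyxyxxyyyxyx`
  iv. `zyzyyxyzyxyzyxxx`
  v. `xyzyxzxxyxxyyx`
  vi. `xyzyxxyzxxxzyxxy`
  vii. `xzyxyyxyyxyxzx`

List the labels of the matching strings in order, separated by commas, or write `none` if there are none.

i → match
ii → match
iii → match
iv → match
v → match
vi → match
vii → no match

i, ii, iii, iv, v, vi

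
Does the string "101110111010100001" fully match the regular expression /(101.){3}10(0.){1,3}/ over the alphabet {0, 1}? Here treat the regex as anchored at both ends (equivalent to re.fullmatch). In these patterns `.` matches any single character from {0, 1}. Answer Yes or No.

Yes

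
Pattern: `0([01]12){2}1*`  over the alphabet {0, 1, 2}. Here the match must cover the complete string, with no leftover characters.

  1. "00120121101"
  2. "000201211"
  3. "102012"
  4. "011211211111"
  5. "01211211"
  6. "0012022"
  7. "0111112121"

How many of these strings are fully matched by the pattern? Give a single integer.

1 → no match
2 → no match
3 → no match — must start with "0"
4 → match
5 → no match
6 → no match
7 → no match
Total matched: 1

1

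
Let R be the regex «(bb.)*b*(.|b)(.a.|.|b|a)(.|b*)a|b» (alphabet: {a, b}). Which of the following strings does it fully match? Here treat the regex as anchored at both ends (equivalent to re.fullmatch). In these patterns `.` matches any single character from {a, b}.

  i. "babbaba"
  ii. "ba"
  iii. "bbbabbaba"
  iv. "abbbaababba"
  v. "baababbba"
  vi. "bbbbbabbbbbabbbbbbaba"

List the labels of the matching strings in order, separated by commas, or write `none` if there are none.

vi

i. "babbaba" → no match
ii. "ba" → no match
iii. "bbbabbaba" → no match
iv. "abbbaababba" → no match
v. "baababbba" → no match
vi → match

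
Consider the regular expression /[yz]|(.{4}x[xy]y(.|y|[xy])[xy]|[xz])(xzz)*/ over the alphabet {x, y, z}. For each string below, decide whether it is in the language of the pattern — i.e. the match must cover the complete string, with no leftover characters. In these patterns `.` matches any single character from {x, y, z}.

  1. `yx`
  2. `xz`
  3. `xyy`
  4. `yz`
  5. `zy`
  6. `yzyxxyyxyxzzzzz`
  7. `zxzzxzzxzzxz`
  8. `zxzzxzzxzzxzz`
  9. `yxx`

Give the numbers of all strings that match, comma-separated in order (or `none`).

8

1 → no match
2 → no match
3 → no match
4 → no match
5 → no match
6 → no match
7 → no match
8 → match
9 → no match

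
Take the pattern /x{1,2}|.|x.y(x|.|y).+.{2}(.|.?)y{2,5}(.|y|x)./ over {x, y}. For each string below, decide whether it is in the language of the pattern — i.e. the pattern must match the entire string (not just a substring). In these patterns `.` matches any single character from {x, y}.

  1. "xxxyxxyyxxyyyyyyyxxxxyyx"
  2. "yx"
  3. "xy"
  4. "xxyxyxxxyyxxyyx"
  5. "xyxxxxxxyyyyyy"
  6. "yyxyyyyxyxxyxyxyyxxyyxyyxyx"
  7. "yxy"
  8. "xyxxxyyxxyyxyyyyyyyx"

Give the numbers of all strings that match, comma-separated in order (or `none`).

none

1 → no match
2. "yx" → no match
3. "xy" → no match
4 → no match
5 → no match
6 → no match
7. "yxy" → no match
8 → no match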